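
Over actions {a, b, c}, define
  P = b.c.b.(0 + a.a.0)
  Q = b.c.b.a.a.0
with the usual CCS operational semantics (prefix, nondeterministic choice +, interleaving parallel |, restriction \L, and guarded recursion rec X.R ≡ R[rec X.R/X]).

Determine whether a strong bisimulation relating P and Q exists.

LTS(P): 6 reachable states
  m0 = b.c.b.(0 + a.a.0) | ··b··> m1
  m1 = c.b.(0 + a.a.0) | ··c··> m2
  m2 = b.(0 + a.a.0) | ··b··> m3
  m3 = 0 + a.a.0 | ··a··> m4
  m4 = a.0 | ··a··> m5
  m5 = 0 | ·
LTS(Q): 6 reachable states
  n0 = b.c.b.a.a.0 | ··b··> n1
  n1 = c.b.a.a.0 | ··c··> n2
  n2 = b.a.a.0 | ··b··> n3
  n3 = a.a.0 | ··a··> n4
  n4 = a.0 | ··a··> n5
  n5 = 0 | ·
Coarsest stable partition (strong bisimilarity classes):
  B0 = {m0, n0}
  B1 = {m1, n1}
  B2 = {m2, n2}
  B3 = {m3, n3}
  B4 = {m4, n4}
  B5 = {m5, n5}
m0 ∈ B0, n0 ∈ B0 → same block

P ~ Q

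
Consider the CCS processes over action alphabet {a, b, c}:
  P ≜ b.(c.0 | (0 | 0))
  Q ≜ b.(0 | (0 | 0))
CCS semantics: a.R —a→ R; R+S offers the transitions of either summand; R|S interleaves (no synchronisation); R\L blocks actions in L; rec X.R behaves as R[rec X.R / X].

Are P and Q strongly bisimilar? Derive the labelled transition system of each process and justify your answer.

LTS(P): 3 reachable states
  m0 = b.(c.0 | (0 | 0)) has moves —b→ m1
  m1 = c.0 | (0 | 0) has moves —c→ m2
  m2 = 0 | (0 | 0) has moves ∅
LTS(Q): 2 reachable states
  n0 = b.(0 | (0 | 0)) has moves —b→ n1
  n1 = 0 | (0 | 0) has moves ∅
Bisimilarity quotient blocks:
  B0 = {m0}
  B1 = {m1}
  B2 = {m2, n1}
  B3 = {n0}
m0 ∈ B0, n0 ∈ B3 → different blocks

NO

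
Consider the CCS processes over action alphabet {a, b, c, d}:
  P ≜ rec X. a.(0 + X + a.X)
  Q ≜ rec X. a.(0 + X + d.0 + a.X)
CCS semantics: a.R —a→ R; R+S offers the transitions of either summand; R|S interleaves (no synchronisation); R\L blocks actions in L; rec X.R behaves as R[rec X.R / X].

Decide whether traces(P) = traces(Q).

traces(P) ≠ traces(Q) — witness ⟨ad⟩

LTS(P): 2 reachable states
  m0 = rec X. a.(0 + X + a.X) has moves ··a··> m1
  m1 = 0 + (rec X. a.(0 + X + a.X)) + a.(rec X. a.(0 + X + a.X)) has moves ··a··> m0, ··a··> m1
LTS(Q): 3 reachable states
  n0 = rec X. a.(0 + X + d.0 + a.X) has moves ··a··> n1
  n1 = 0 + (rec X. a.(0 + X + d.0 + a.X)) + d.0 + a.(rec X. a.(0 + X + d.0 + a.X)) has moves ··a··> n0, ··a··> n1, ··d··> n2
  n2 = 0 has moves ∅
Executing ad from Q (initial set {n0}):
  step 1 (a): {n1}
  step 2 (d): {n2}
  — Q admits the full trace.
Executing ad from P (initial set {m0}):
  step 1 (a): {m1}
  step 2 (d): ∅  — P cannot continue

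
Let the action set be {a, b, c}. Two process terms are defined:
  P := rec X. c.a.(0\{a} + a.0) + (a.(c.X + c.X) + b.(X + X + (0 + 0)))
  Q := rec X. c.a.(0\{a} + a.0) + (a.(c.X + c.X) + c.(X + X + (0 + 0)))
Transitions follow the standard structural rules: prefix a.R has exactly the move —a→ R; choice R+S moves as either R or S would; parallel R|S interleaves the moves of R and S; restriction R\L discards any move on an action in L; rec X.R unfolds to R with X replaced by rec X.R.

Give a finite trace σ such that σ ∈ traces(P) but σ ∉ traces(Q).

b

LTS(P): 6 reachable states
  s0 = rec X. c.a.(0\{a} + a.0) + (a.(c.X + c.X) + b.(X + X + (0 + 0))) → -a-> s1, -b-> s2, -c-> s3
  s1 = c.(rec X. c.a.(0\{a} + a.0) + (a.(c.X + c.X) + b.(X + X + (0 + 0)))) + c.(rec X. c.a.(0\{a} + a.0) + (a.(c.X + c.X) + b.(X + X + (0 + 0)))) → -c-> s0
  s2 = (rec X. c.a.(0\{a} + a.0) + (a.(c.X + c.X) + b.(X + X + (0 + 0)))) + (rec X. c.a.(0\{a} + a.0) + (a.(c.X + c.X) + b.(X + X + (0 + 0)))) + (0 + 0) → -a-> s1, -b-> s2, -c-> s3
  s3 = a.(0\{a} + a.0) → -a-> s4
  s4 = 0\{a} + a.0 → -a-> s5
  s5 = 0 → ·
LTS(Q): 6 reachable states
  t0 = rec X. c.a.(0\{a} + a.0) + (a.(c.X + c.X) + c.(X + X + (0 + 0))) → -a-> t1, -c-> t2, -c-> t3
  t1 = c.(rec X. c.a.(0\{a} + a.0) + (a.(c.X + c.X) + c.(X + X + (0 + 0)))) + c.(rec X. c.a.(0\{a} + a.0) + (a.(c.X + c.X) + c.(X + X + (0 + 0)))) → -c-> t0
  t2 = (rec X. c.a.(0\{a} + a.0) + (a.(c.X + c.X) + c.(X + X + (0 + 0)))) + (rec X. c.a.(0\{a} + a.0) + (a.(c.X + c.X) + c.(X + X + (0 + 0)))) + (0 + 0) → -a-> t1, -c-> t2, -c-> t3
  t3 = a.(0\{a} + a.0) → -a-> t4
  t4 = 0\{a} + a.0 → -a-> t5
  t5 = 0 → ·
Executing b from P (initial set {s0}):
  after b @ step 1: {s2}
  — P admits the full trace.
Executing b from Q (initial set {t0}):
  after b @ step 1: no successor for Q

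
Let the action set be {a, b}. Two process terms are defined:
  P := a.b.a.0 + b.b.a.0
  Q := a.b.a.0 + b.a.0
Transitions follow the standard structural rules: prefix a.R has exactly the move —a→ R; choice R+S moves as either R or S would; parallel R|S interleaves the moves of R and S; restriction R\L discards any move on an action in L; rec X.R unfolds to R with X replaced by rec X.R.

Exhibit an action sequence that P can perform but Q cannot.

bb

LTS(P): 4 reachable states
  u0 = a.b.a.0 + b.b.a.0 ⊢ —a→ u1, —b→ u1
  u1 = b.a.0 ⊢ —b→ u2
  u2 = a.0 ⊢ —a→ u3
  u3 = 0 ⊢ deadlocked
LTS(Q): 4 reachable states
  v0 = a.b.a.0 + b.a.0 ⊢ —a→ v1, —b→ v2
  v1 = b.a.0 ⊢ —b→ v2
  v2 = a.0 ⊢ —a→ v3
  v3 = 0 ⊢ deadlocked
Run σ = ⟨bb⟩ on P: start {u0}
  step 1 (b): {u1}
  step 2 (b): {u2}
  — P admits the full trace.
Run σ = ⟨bb⟩ on Q: start {v0}
  step 1 (b): {v2}
  step 2 (b): no successor for Q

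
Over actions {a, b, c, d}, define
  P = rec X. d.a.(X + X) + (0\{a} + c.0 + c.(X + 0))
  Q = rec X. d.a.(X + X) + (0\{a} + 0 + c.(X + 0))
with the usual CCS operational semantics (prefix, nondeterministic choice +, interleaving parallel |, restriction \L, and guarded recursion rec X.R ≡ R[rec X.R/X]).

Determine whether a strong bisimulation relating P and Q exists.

P ≁ Q

P's transition system — 5 states:
  p0 = rec X. d.a.(X + X) + (0\{a} + c.0 + c.(X + 0)) :: ··c··> p1, ··c··> p2, ··d··> p3
  p1 = (rec X. d.a.(X + X) + (0\{a} + c.0 + c.(X + 0))) + 0 :: ··c··> p1, ··c··> p2, ··d··> p3
  p2 = 0 :: ·
  p3 = a.((rec X. d.a.(X + X) + (0\{a} + c.0 + c.(X + 0))) + (rec X. d.a.(X + X) + (0\{a} + c.0 + c.(X + 0)))) :: ··a··> p4
  p4 = (rec X. d.a.(X + X) + (0\{a} + c.0 + c.(X + 0))) + (rec X. d.a.(X + X) + (0\{a} + c.0 + c.(X + 0))) :: ··c··> p1, ··c··> p2, ··d··> p3
Q's transition system — 4 states:
  q0 = rec X. d.a.(X + X) + (0\{a} + 0 + c.(X + 0)) :: ··c··> q1, ··d··> q2
  q1 = (rec X. d.a.(X + X) + (0\{a} + 0 + c.(X + 0))) + 0 :: ··c··> q1, ··d··> q2
  q2 = a.((rec X. d.a.(X + X) + (0\{a} + 0 + c.(X + 0))) + (rec X. d.a.(X + X) + (0\{a} + 0 + c.(X + 0)))) :: ··a··> q3
  q3 = (rec X. d.a.(X + X) + (0\{a} + 0 + c.(X + 0))) + (rec X. d.a.(X + X) + (0\{a} + 0 + c.(X + 0))) :: ··c··> q1, ··d··> q2
Coarsest stable partition (strong bisimilarity classes):
  B0 = {p0, p1, p4}
  B1 = {p3}
  B2 = {p2}
  B3 = {q0, q1, q3}
  B4 = {q2}
p0 ∈ B0, q0 ∈ B3 → different blocks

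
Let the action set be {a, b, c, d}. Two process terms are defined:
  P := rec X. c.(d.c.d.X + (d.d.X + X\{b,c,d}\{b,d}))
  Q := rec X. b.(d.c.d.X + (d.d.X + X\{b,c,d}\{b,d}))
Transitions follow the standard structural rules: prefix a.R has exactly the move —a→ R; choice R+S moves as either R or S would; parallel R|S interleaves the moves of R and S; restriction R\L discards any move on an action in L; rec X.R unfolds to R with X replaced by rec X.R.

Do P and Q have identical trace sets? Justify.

LTS(P): 4 reachable states
  s0 = rec X. c.(d.c.d.X + (d.d.X + X\{b,c,d}\{b,d})) has moves -c-> s1
  s1 = d.c.d.(rec X. c.(d.c.d.X + (d.d.X + X\{b,c,d}\{b,d}))) + (d.d.(rec X. c.(d.c.d.X + (d.d.X + X\{b,c,d}\{b,d}))) + (rec X. c.(d.c.d.X + (d.d.X + X\{b,c,d}\{b,d})))\{b,c,d}\{b,d}) has moves -d-> s2, -d-> s3
  s2 = c.d.(rec X. c.(d.c.d.X + (d.d.X + X\{b,c,d}\{b,d}))) has moves -c-> s3
  s3 = d.(rec X. c.(d.c.d.X + (d.d.X + X\{b,c,d}\{b,d}))) has moves -d-> s0
LTS(Q): 4 reachable states
  t0 = rec X. b.(d.c.d.X + (d.d.X + X\{b,c,d}\{b,d})) has moves -b-> t1
  t1 = d.c.d.(rec X. b.(d.c.d.X + (d.d.X + X\{b,c,d}\{b,d}))) + (d.d.(rec X. b.(d.c.d.X + (d.d.X + X\{b,c,d}\{b,d}))) + (rec X. b.(d.c.d.X + (d.d.X + X\{b,c,d}\{b,d})))\{b,c,d}\{b,d}) has moves -d-> t2, -d-> t3
  t2 = c.d.(rec X. b.(d.c.d.X + (d.d.X + X\{b,c,d}\{b,d}))) has moves -c-> t3
  t3 = d.(rec X. b.(d.c.d.X + (d.d.X + X\{b,c,d}\{b,d}))) has moves -d-> t0
Run σ = ⟨c⟩ on P: start {s0}
  step 1 (c): {s1}
  P completes σ.
Run σ = ⟨c⟩ on Q: start {t0}
  step 1 (c): no successor for Q

traces(P) ≠ traces(Q) — witness ⟨c⟩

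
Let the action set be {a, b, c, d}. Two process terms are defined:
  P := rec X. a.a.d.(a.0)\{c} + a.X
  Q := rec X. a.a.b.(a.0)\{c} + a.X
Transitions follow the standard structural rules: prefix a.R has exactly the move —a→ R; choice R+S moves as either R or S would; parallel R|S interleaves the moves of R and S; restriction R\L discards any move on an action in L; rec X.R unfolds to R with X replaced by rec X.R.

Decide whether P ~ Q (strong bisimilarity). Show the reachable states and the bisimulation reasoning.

Reachable graph of P (5 states):
  s0 = rec X. a.a.d.(a.0)\{c} + a.X ⊢ ··a··> s0, ··a··> s1
  s1 = a.d.(a.0)\{c} ⊢ ··a··> s2
  s2 = d.(a.0)\{c} ⊢ ··d··> s3
  s3 = (a.0)\{c} ⊢ ··a··> s4
  s4 = 0\{c} ⊢ ·
Reachable graph of Q (5 states):
  t0 = rec X. a.a.b.(a.0)\{c} + a.X ⊢ ··a··> t0, ··a··> t1
  t1 = a.b.(a.0)\{c} ⊢ ··a··> t2
  t2 = b.(a.0)\{c} ⊢ ··b··> t3
  t3 = (a.0)\{c} ⊢ ··a··> t4
  t4 = 0\{c} ⊢ ·
Coarsest stable partition (strong bisimilarity classes):
  B0 = {s0}
  B1 = {s1}
  B2 = {s2}
  B3 = {s3, t3}
  B4 = {s4, t4}
  B5 = {t0}
  B6 = {t1}
  B7 = {t2}
s0 ∈ B0, t0 ∈ B5 → different blocks

P ≁ Q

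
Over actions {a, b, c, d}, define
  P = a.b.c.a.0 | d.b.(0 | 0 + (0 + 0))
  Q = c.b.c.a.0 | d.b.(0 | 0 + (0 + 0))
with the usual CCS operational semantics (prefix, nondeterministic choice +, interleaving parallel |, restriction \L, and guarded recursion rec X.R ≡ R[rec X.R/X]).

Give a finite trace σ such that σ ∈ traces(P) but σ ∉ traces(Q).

Reachable graph of P (15 states):
  u0 = a.b.c.a.0 | d.b.(0 | 0 + (0 + 0)) ⊢ =a=> u1, =d=> u2
  u1 = b.c.a.0 | d.b.(0 | 0 + (0 + 0)) ⊢ =b=> u3, =d=> u4
  u2 = a.b.c.a.0 | b.(0 | 0 + (0 + 0)) ⊢ =a=> u4, =b=> u5
  u3 = c.a.0 | d.b.(0 | 0 + (0 + 0)) ⊢ =c=> u6, =d=> u7
  u4 = b.c.a.0 | b.(0 | 0 + (0 + 0)) ⊢ =b=> u7, =b=> u8
  u5 = a.b.c.a.0 | (0 | 0 + (0 + 0)) ⊢ =a=> u8
  u6 = a.0 | d.b.(0 | 0 + (0 + 0)) ⊢ =a=> u9, =d=> u10
  u7 = c.a.0 | b.(0 | 0 + (0 + 0)) ⊢ =b=> u11, =c=> u10
  u8 = b.c.a.0 | (0 | 0 + (0 + 0)) ⊢ =b=> u11
  u9 = 0 | d.b.(0 | 0 + (0 + 0)) ⊢ =d=> u12
  u10 = a.0 | b.(0 | 0 + (0 + 0)) ⊢ =a=> u12, =b=> u13
  u11 = c.a.0 | (0 | 0 + (0 + 0)) ⊢ =c=> u13
  u12 = 0 | b.(0 | 0 + (0 + 0)) ⊢ =b=> u14
  u13 = a.0 | (0 | 0 + (0 + 0)) ⊢ =a=> u14
  u14 = 0 | (0 | 0 + (0 + 0)) ⊢ deadlocked
Reachable graph of Q (15 states):
  v0 = c.b.c.a.0 | d.b.(0 | 0 + (0 + 0)) ⊢ =c=> v1, =d=> v2
  v1 = b.c.a.0 | d.b.(0 | 0 + (0 + 0)) ⊢ =b=> v3, =d=> v4
  v2 = c.b.c.a.0 | b.(0 | 0 + (0 + 0)) ⊢ =b=> v5, =c=> v4
  v3 = c.a.0 | d.b.(0 | 0 + (0 + 0)) ⊢ =c=> v6, =d=> v7
  v4 = b.c.a.0 | b.(0 | 0 + (0 + 0)) ⊢ =b=> v7, =b=> v8
  v5 = c.b.c.a.0 | (0 | 0 + (0 + 0)) ⊢ =c=> v8
  v6 = a.0 | d.b.(0 | 0 + (0 + 0)) ⊢ =a=> v9, =d=> v10
  v7 = c.a.0 | b.(0 | 0 + (0 + 0)) ⊢ =b=> v11, =c=> v10
  v8 = b.c.a.0 | (0 | 0 + (0 + 0)) ⊢ =b=> v11
  v9 = 0 | d.b.(0 | 0 + (0 + 0)) ⊢ =d=> v12
  v10 = a.0 | b.(0 | 0 + (0 + 0)) ⊢ =a=> v12, =b=> v13
  v11 = c.a.0 | (0 | 0 + (0 + 0)) ⊢ =c=> v13
  v12 = 0 | b.(0 | 0 + (0 + 0)) ⊢ =b=> v14
  v13 = a.0 | (0 | 0 + (0 + 0)) ⊢ =a=> v14
  v14 = 0 | (0 | 0 + (0 + 0)) ⊢ deadlocked
Executing a from P (initial set {u0}):
  step 1 (a): {u1}
  — P admits the full trace.
Executing a from Q (initial set {v0}):
  step 1 (a): ∅  — Q cannot continue

a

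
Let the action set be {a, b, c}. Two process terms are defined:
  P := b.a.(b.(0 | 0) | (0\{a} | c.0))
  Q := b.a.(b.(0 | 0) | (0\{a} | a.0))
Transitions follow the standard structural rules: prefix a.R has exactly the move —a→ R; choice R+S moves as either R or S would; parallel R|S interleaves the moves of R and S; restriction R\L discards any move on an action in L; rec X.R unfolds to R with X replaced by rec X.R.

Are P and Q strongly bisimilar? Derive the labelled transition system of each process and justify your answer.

P's transition system — 6 states:
  s0 = b.a.(b.(0 | 0) | (0\{a} | c.0)) | =b=> s1
  s1 = a.(b.(0 | 0) | (0\{a} | c.0)) | =a=> s2
  s2 = b.(0 | 0) | (0\{a} | c.0) | =b=> s3, =c=> s4
  s3 = 0 | 0 | (0\{a} | c.0) | =c=> s5
  s4 = b.(0 | 0) | (0\{a} | 0) | =b=> s5
  s5 = 0 | 0 | (0\{a} | 0) | deadlocked
Q's transition system — 6 states:
  t0 = b.a.(b.(0 | 0) | (0\{a} | a.0)) | =b=> t1
  t1 = a.(b.(0 | 0) | (0\{a} | a.0)) | =a=> t2
  t2 = b.(0 | 0) | (0\{a} | a.0) | =a=> t3, =b=> t4
  t3 = b.(0 | 0) | (0\{a} | 0) | =b=> t5
  t4 = 0 | 0 | (0\{a} | a.0) | =a=> t5
  t5 = 0 | 0 | (0\{a} | 0) | deadlocked
Bisimilarity quotient blocks:
  B0 = {s0}
  B1 = {s1}
  B2 = {s2}
  B3 = {s3}
  B4 = {s5, t5}
  B5 = {s4, t3}
  B6 = {t0}
  B7 = {t1}
  B8 = {t2}
  B9 = {t4}
s0 ∈ B0, t0 ∈ B6 → different blocks

P ≁ Q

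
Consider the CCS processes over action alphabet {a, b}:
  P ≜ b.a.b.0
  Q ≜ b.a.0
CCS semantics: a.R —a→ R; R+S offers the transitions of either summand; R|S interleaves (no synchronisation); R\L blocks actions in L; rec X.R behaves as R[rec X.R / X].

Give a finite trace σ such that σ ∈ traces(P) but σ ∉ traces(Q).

LTS(P): 4 reachable states
  p0 = b.a.b.0 ⊢ --b--▸ p1
  p1 = a.b.0 ⊢ --a--▸ p2
  p2 = b.0 ⊢ --b--▸ p3
  p3 = 0 ⊢ deadlocked
LTS(Q): 3 reachable states
  q0 = b.a.0 ⊢ --b--▸ q1
  q1 = a.0 ⊢ --a--▸ q2
  q2 = 0 ⊢ deadlocked
Trace ⟨bab⟩ through P, begin at {p0}:
  [1] b ⇒ {p1}
  [2] a ⇒ {p2}
  [3] b ⇒ {p3}
  P completes σ.
Trace ⟨bab⟩ through Q, begin at {q0}:
  [1] b ⇒ {q1}
  [2] a ⇒ {q2}
  [3] b ⇒ no successor for Q

bab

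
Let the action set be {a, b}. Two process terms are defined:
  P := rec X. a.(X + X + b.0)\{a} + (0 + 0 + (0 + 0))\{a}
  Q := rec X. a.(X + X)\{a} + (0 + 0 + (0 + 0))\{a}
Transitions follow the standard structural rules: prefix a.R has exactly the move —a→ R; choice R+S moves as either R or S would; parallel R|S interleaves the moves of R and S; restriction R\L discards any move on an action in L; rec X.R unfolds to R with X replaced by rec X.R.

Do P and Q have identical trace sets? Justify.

traces(P) ≠ traces(Q) — witness ⟨ab⟩

Reachable graph of P (3 states):
  p0 = rec X. a.(X + X + b.0)\{a} + (0 + 0 + (0 + 0))\{a} → ··a··> p1
  p1 = ((rec X. a.(X + X + b.0)\{a} + (0 + 0 + (0 + 0))\{a}) + (rec X. a.(X + X + b.0)\{a} + (0 + 0 + (0 + 0))\{a}) + b.0)\{a} → ··b··> p2
  p2 = 0\{a} → ·
Reachable graph of Q (2 states):
  q0 = rec X. a.(X + X)\{a} + (0 + 0 + (0 + 0))\{a} → ··a··> q1
  q1 = ((rec X. a.(X + X)\{a} + (0 + 0 + (0 + 0))\{a}) + (rec X. a.(X + X)\{a} + (0 + 0 + (0 + 0))\{a}))\{a} → ·
Run σ = ⟨ab⟩ on P: start {p0}
  [1] a ⇒ {p1}
  [2] b ⇒ {p2}
  — P admits the full trace.
Run σ = ⟨ab⟩ on Q: start {q0}
  [1] a ⇒ {q1}
  [2] b ⇒ no successor for Q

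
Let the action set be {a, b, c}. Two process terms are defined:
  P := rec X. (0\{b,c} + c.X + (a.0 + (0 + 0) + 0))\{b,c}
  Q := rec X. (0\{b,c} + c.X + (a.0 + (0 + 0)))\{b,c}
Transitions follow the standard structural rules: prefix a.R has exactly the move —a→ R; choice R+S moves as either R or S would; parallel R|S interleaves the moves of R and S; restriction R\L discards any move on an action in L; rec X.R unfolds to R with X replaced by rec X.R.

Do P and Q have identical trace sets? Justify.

P's transition system — 2 states:
  m0 = rec X. (0\{b,c} + c.X + (a.0 + (0 + 0) + 0))\{b,c} ⊢ -a-> m1
  m1 = 0\{b,c} ⊢ stopped
Q's transition system — 2 states:
  n0 = rec X. (0\{b,c} + c.X + (a.0 + (0 + 0)))\{b,c} ⊢ -a-> n1
  n1 = 0\{b,c} ⊢ stopped
Bisimilarity quotient blocks:
  B0 = {m0, n0}
  B1 = {m1, n1}
m0 ∈ B0, n0 ∈ B0 → same block
Bisimilar ⇒ trace-equivalent.

traces(P) = traces(Q)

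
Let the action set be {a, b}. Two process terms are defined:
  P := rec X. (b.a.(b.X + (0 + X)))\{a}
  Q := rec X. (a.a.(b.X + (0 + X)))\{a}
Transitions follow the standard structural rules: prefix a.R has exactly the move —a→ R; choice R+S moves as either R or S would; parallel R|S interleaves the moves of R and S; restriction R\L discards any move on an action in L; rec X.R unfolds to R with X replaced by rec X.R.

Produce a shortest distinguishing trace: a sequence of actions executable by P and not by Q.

b

P's transition system — 2 states:
  s0 = rec X. (b.a.(b.X + (0 + X)))\{a} ⊢ -b-> s1
  s1 = (a.(b.(rec X. (b.a.(b.X + (0 + X)))\{a}) + (0 + (rec X. (b.a.(b.X + (0 + X)))\{a}))))\{a} ⊢ (no moves)
Q's transition system — 1 states:
  t0 = rec X. (a.a.(b.X + (0 + X)))\{a} ⊢ (no moves)
Run σ = ⟨b⟩ on P: start {s0}
  step 1 (b): {s1}
  P completes σ.
Run σ = ⟨b⟩ on Q: start {t0}
  step 1 (b): ∅  — Q cannot continue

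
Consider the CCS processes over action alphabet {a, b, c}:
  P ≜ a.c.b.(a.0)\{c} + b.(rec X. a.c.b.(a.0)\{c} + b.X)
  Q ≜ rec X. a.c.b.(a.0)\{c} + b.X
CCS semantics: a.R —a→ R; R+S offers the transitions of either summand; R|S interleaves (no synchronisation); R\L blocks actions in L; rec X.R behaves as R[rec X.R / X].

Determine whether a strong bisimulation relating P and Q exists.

LTS(P): 6 reachable states
  p0 = a.c.b.(a.0)\{c} + b.(rec X. a.c.b.(a.0)\{c} + b.X) ⊢ =a=> p1, =b=> p2
  p1 = c.b.(a.0)\{c} ⊢ =c=> p3
  p2 = rec X. a.c.b.(a.0)\{c} + b.X ⊢ =a=> p1, =b=> p2
  p3 = b.(a.0)\{c} ⊢ =b=> p4
  p4 = (a.0)\{c} ⊢ =a=> p5
  p5 = 0\{c} ⊢ deadlocked
LTS(Q): 5 reachable states
  q0 = rec X. a.c.b.(a.0)\{c} + b.X ⊢ =a=> q1, =b=> q0
  q1 = c.b.(a.0)\{c} ⊢ =c=> q2
  q2 = b.(a.0)\{c} ⊢ =b=> q3
  q3 = (a.0)\{c} ⊢ =a=> q4
  q4 = 0\{c} ⊢ deadlocked
Bisimilarity quotient blocks:
  B0 = {p0, p2, q0}
  B1 = {p1, q1}
  B2 = {p3, q2}
  B3 = {p4, q3}
  B4 = {p5, q4}
p0 ∈ B0, q0 ∈ B0 → same block

YES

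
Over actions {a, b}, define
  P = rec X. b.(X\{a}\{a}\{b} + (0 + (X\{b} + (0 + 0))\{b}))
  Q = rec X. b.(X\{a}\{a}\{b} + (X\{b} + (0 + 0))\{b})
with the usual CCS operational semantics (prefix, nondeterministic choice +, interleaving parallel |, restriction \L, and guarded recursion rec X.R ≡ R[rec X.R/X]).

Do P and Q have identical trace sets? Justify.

trace-equivalent

LTS(P): 2 reachable states
  m0 = rec X. b.(X\{a}\{a}\{b} + (0 + (X\{b} + (0 + 0))\{b})) ⊢ ··b··> m1
  m1 = (rec X. b.(X\{a}\{a}\{b} + (0 + (X\{b} + (0 + 0))\{b})))\{a}\{a}\{b} + (0 + ((rec X. b.(X\{a}\{a}\{b} + (0 + (X\{b} + (0 + 0))\{b})))\{b} + (0 + 0))\{b}) ⊢ stopped
LTS(Q): 2 reachable states
  n0 = rec X. b.(X\{a}\{a}\{b} + (X\{b} + (0 + 0))\{b}) ⊢ ··b··> n1
  n1 = (rec X. b.(X\{a}\{a}\{b} + (X\{b} + (0 + 0))\{b}))\{a}\{a}\{b} + ((rec X. b.(X\{a}\{a}\{b} + (X\{b} + (0 + 0))\{b}))\{b} + (0 + 0))\{b} ⊢ stopped
Coarsest stable partition (strong bisimilarity classes):
  B0 = {m0, n0}
  B1 = {m1, n1}
m0 ∈ B0, n0 ∈ B0 → same block
Bisimilar ⇒ trace-equivalent.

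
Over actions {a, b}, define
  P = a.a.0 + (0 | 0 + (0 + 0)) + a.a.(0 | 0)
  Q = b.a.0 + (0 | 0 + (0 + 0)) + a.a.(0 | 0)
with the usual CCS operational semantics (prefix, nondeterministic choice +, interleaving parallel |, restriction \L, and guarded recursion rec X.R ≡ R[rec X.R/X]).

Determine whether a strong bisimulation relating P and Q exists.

P's transition system — 5 states:
  p0 = a.a.0 + (0 | 0 + (0 + 0)) + a.a.(0 | 0) :: ··a··> p1, ··a··> p2
  p1 = a.(0 | 0) :: ··a··> p3
  p2 = a.0 :: ··a··> p4
  p3 = 0 | 0 :: deadlocked
  p4 = 0 :: deadlocked
Q's transition system — 5 states:
  q0 = b.a.0 + (0 | 0 + (0 + 0)) + a.a.(0 | 0) :: ··a··> q1, ··b··> q2
  q1 = a.(0 | 0) :: ··a··> q3
  q2 = a.0 :: ··a··> q4
  q3 = 0 | 0 :: deadlocked
  q4 = 0 :: deadlocked
Bisimilarity quotient blocks:
  B0 = {p0}
  B1 = {p1, p2, q1, q2}
  B2 = {p3, p4, q3, q4}
  B3 = {q0}
p0 ∈ B0, q0 ∈ B3 → different blocks

not bisimilar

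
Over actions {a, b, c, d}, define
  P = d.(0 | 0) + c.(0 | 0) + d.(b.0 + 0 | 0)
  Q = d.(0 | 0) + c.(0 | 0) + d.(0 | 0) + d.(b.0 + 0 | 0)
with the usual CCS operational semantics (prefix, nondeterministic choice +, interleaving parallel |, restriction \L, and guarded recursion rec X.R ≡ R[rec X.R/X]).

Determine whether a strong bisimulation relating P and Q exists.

bisimilar

P's transition system — 4 states:
  u0 = d.(0 | 0) + c.(0 | 0) + d.(b.0 + 0 | 0) has moves --c--▸ u1, --d--▸ u1, --d--▸ u2
  u1 = 0 | 0 has moves ·
  u2 = b.0 + 0 | 0 has moves --b--▸ u3
  u3 = 0 has moves ·
Q's transition system — 4 states:
  v0 = d.(0 | 0) + c.(0 | 0) + d.(0 | 0) + d.(b.0 + 0 | 0) has moves --c--▸ v1, --d--▸ v1, --d--▸ v2
  v1 = 0 | 0 has moves ·
  v2 = b.0 + 0 | 0 has moves --b--▸ v3
  v3 = 0 has moves ·
Partition-refinement fixed point:
  B0 = {u0, v0}
  B1 = {u2, v2}
  B2 = {u1, u3, v1, v3}
u0 ∈ B0, v0 ∈ B0 → same block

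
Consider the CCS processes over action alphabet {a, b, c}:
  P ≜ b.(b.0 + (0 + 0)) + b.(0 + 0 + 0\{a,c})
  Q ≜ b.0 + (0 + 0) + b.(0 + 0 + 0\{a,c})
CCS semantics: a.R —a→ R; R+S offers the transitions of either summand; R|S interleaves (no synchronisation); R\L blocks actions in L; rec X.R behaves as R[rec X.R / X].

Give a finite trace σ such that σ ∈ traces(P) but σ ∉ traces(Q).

bb

P's transition system — 4 states:
  u0 = b.(b.0 + (0 + 0)) + b.(0 + 0 + 0\{a,c}) | --b--▸ u1, --b--▸ u2
  u1 = 0 + 0 + 0\{a,c} | ∅
  u2 = b.0 + (0 + 0) | --b--▸ u3
  u3 = 0 | ∅
Q's transition system — 3 states:
  v0 = b.0 + (0 + 0) + b.(0 + 0 + 0\{a,c}) | --b--▸ v1, --b--▸ v2
  v1 = 0 | ∅
  v2 = 0 + 0 + 0\{a,c} | ∅
Executing bb from P (initial set {u0}):
  step 1 (b): {u1, u2}
  step 2 (b): {u3}
  ✓ P
Executing bb from Q (initial set {v0}):
  step 1 (b): {v1, v2}
  step 2 (b): ∅  — Q cannot continue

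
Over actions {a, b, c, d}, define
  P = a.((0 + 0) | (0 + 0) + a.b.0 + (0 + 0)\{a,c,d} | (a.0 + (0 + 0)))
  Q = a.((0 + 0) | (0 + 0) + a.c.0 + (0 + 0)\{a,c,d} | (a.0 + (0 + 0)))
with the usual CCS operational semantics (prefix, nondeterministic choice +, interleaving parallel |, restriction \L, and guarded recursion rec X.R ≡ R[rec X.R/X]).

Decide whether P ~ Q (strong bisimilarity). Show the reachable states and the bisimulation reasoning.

LTS(P): 5 reachable states
  s0 = a.((0 + 0) | (0 + 0) + a.b.0 + (0 + 0)\{a,c,d} | (a.0 + (0 + 0))) | ··a··> s1
  s1 = (0 + 0) | (0 + 0) + a.b.0 + (0 + 0)\{a,c,d} | (a.0 + (0 + 0)) | ··a··> s2, ··a··> s3
  s2 = (0 + 0)\{a,c,d} | 0 | ∅
  s3 = b.0 | ··b··> s4
  s4 = 0 | ∅
LTS(Q): 5 reachable states
  t0 = a.((0 + 0) | (0 + 0) + a.c.0 + (0 + 0)\{a,c,d} | (a.0 + (0 + 0))) | ··a··> t1
  t1 = (0 + 0) | (0 + 0) + a.c.0 + (0 + 0)\{a,c,d} | (a.0 + (0 + 0)) | ··a··> t2, ··a··> t3
  t2 = (0 + 0)\{a,c,d} | 0 | ∅
  t3 = c.0 | ··c··> t4
  t4 = 0 | ∅
Coarsest stable partition (strong bisimilarity classes):
  B0 = {s0}
  B1 = {s1}
  B2 = {s3}
  B3 = {s2, s4, t2, t4}
  B4 = {t0}
  B5 = {t1}
  B6 = {t3}
s0 ∈ B0, t0 ∈ B4 → different blocks

NO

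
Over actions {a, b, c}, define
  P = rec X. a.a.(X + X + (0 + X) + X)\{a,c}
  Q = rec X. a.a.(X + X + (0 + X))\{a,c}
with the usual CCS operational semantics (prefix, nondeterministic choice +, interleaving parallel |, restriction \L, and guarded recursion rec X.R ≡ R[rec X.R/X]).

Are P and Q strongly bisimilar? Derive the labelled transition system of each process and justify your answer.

bisimilar

P's transition system — 3 states:
  s0 = rec X. a.a.(X + X + (0 + X) + X)\{a,c} | =a=> s1
  s1 = a.((rec X. a.a.(X + X + (0 + X) + X)\{a,c}) + (rec X. a.a.(X + X + (0 + X) + X)\{a,c}) + (0 + (rec X. a.a.(X + X + (0 + X) + X)\{a,c})) + (rec X. a.a.(X + X + (0 + X) + X)\{a,c}))\{a,c} | =a=> s2
  s2 = ((rec X. a.a.(X + X + (0 + X) + X)\{a,c}) + (rec X. a.a.(X + X + (0 + X) + X)\{a,c}) + (0 + (rec X. a.a.(X + X + (0 + X) + X)\{a,c})) + (rec X. a.a.(X + X + (0 + X) + X)\{a,c}))\{a,c} | stopped
Q's transition system — 3 states:
  t0 = rec X. a.a.(X + X + (0 + X))\{a,c} | =a=> t1
  t1 = a.((rec X. a.a.(X + X + (0 + X))\{a,c}) + (rec X. a.a.(X + X + (0 + X))\{a,c}) + (0 + (rec X. a.a.(X + X + (0 + X))\{a,c})))\{a,c} | =a=> t2
  t2 = ((rec X. a.a.(X + X + (0 + X))\{a,c}) + (rec X. a.a.(X + X + (0 + X))\{a,c}) + (0 + (rec X. a.a.(X + X + (0 + X))\{a,c})))\{a,c} | stopped
Bisimilarity quotient blocks:
  B0 = {s0, t0}
  B1 = {s1, t1}
  B2 = {s2, t2}
s0 ∈ B0, t0 ∈ B0 → same block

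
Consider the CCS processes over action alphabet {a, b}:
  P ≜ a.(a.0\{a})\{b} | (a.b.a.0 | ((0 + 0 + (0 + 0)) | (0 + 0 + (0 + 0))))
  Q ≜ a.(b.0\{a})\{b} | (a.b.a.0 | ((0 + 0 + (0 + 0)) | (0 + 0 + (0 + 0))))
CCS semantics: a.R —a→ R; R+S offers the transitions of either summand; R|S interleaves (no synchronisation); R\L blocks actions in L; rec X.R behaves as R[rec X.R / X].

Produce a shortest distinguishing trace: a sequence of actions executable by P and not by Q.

LTS(P): 12 reachable states
  p0 = a.(a.0\{a})\{b} | (a.b.a.0 | ((0 + 0 + (0 + 0)) | (0 + 0 + (0 + 0)))) :: --a--▸ p1, --a--▸ p2
  p1 = (a.0\{a})\{b} | (a.b.a.0 | ((0 + 0 + (0 + 0)) | (0 + 0 + (0 + 0)))) :: --a--▸ p3, --a--▸ p4
  p2 = a.(a.0\{a})\{b} | (b.a.0 | ((0 + 0 + (0 + 0)) | (0 + 0 + (0 + 0)))) :: --a--▸ p3, --b--▸ p5
  p3 = (a.0\{a})\{b} | (b.a.0 | ((0 + 0 + (0 + 0)) | (0 + 0 + (0 + 0)))) :: --a--▸ p6, --b--▸ p7
  p4 = 0\{a}\{b} | (a.b.a.0 | ((0 + 0 + (0 + 0)) | (0 + 0 + (0 + 0)))) :: --a--▸ p6
  p5 = a.(a.0\{a})\{b} | (a.0 | ((0 + 0 + (0 + 0)) | (0 + 0 + (0 + 0)))) :: --a--▸ p7, --a--▸ p8
  p6 = 0\{a}\{b} | (b.a.0 | ((0 + 0 + (0 + 0)) | (0 + 0 + (0 + 0)))) :: --b--▸ p9
  p7 = (a.0\{a})\{b} | (a.0 | ((0 + 0 + (0 + 0)) | (0 + 0 + (0 + 0)))) :: --a--▸ p10, --a--▸ p9
  p8 = a.(a.0\{a})\{b} | (0 | ((0 + 0 + (0 + 0)) | (0 + 0 + (0 + 0)))) :: --a--▸ p10
  p9 = 0\{a}\{b} | (a.0 | ((0 + 0 + (0 + 0)) | (0 + 0 + (0 + 0)))) :: --a--▸ p11
  p10 = (a.0\{a})\{b} | (0 | ((0 + 0 + (0 + 0)) | (0 + 0 + (0 + 0)))) :: --a--▸ p11
  p11 = 0\{a}\{b} | (0 | ((0 + 0 + (0 + 0)) | (0 + 0 + (0 + 0)))) :: (no moves)
LTS(Q): 8 reachable states
  q0 = a.(b.0\{a})\{b} | (a.b.a.0 | ((0 + 0 + (0 + 0)) | (0 + 0 + (0 + 0)))) :: --a--▸ q1, --a--▸ q2
  q1 = (b.0\{a})\{b} | (a.b.a.0 | ((0 + 0 + (0 + 0)) | (0 + 0 + (0 + 0)))) :: --a--▸ q3
  q2 = a.(b.0\{a})\{b} | (b.a.0 | ((0 + 0 + (0 + 0)) | (0 + 0 + (0 + 0)))) :: --a--▸ q3, --b--▸ q4
  q3 = (b.0\{a})\{b} | (b.a.0 | ((0 + 0 + (0 + 0)) | (0 + 0 + (0 + 0)))) :: --b--▸ q5
  q4 = a.(b.0\{a})\{b} | (a.0 | ((0 + 0 + (0 + 0)) | (0 + 0 + (0 + 0)))) :: --a--▸ q5, --a--▸ q6
  q5 = (b.0\{a})\{b} | (a.0 | ((0 + 0 + (0 + 0)) | (0 + 0 + (0 + 0)))) :: --a--▸ q7
  q6 = a.(b.0\{a})\{b} | (0 | ((0 + 0 + (0 + 0)) | (0 + 0 + (0 + 0)))) :: --a--▸ q7
  q7 = (b.0\{a})\{b} | (0 | ((0 + 0 + (0 + 0)) | (0 + 0 + (0 + 0)))) :: (no moves)
Run σ = ⟨aaa⟩ on P: start {p0}
  [1] a ⇒ {p1, p2}
  [2] a ⇒ {p3, p4}
  [3] a ⇒ {p6}
  ✓ P
Run σ = ⟨aaa⟩ on Q: start {q0}
  [1] a ⇒ {q1, q2}
  [2] a ⇒ {q3}
  [3] a ⇒ no successor for Q

aaa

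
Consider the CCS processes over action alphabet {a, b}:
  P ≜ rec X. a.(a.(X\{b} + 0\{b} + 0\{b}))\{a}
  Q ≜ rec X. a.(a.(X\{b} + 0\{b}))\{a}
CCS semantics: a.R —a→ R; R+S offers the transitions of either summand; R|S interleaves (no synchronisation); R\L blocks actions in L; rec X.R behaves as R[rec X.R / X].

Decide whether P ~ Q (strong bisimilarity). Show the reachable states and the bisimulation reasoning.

Reachable graph of P (2 states):
  m0 = rec X. a.(a.(X\{b} + 0\{b} + 0\{b}))\{a} → --a--▸ m1
  m1 = (a.((rec X. a.(a.(X\{b} + 0\{b} + 0\{b}))\{a})\{b} + 0\{b} + 0\{b}))\{a} → (no moves)
Reachable graph of Q (2 states):
  n0 = rec X. a.(a.(X\{b} + 0\{b}))\{a} → --a--▸ n1
  n1 = (a.((rec X. a.(a.(X\{b} + 0\{b}))\{a})\{b} + 0\{b}))\{a} → (no moves)
Partition-refinement fixed point:
  B0 = {m0, n0}
  B1 = {m1, n1}
m0 ∈ B0, n0 ∈ B0 → same block

bisimilar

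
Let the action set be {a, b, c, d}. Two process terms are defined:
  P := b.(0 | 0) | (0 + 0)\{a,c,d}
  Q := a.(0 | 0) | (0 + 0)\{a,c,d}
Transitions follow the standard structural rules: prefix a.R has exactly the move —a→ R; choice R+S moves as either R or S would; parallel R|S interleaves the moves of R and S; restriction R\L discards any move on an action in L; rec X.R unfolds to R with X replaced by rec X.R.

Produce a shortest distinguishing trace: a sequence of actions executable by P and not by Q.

b

Reachable graph of P (2 states):
  m0 = b.(0 | 0) | (0 + 0)\{a,c,d} | —b→ m1
  m1 = 0 | 0 | (0 + 0)\{a,c,d} | stopped
Reachable graph of Q (2 states):
  n0 = a.(0 | 0) | (0 + 0)\{a,c,d} | —a→ n1
  n1 = 0 | 0 | (0 + 0)\{a,c,d} | stopped
Run σ = ⟨b⟩ on P: start {m0}
  [1] b ⇒ {m1}
  ✓ P
Run σ = ⟨b⟩ on Q: start {n0}
  [1] b ⇒ no successor for Q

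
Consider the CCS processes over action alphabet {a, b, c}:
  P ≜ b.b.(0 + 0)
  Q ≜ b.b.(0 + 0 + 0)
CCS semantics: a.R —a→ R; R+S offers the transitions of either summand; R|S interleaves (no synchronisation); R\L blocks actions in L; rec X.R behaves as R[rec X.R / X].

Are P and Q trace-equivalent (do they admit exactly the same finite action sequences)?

traces(P) = traces(Q)

LTS(P): 3 reachable states
  m0 = b.b.(0 + 0) ⊢ ··b··> m1
  m1 = b.(0 + 0) ⊢ ··b··> m2
  m2 = 0 + 0 ⊢ ·
LTS(Q): 3 reachable states
  n0 = b.b.(0 + 0 + 0) ⊢ ··b··> n1
  n1 = b.(0 + 0 + 0) ⊢ ··b··> n2
  n2 = 0 + 0 + 0 ⊢ ·
Bisimilarity quotient blocks:
  B0 = {m0, n0}
  B1 = {m1, n1}
  B2 = {m2, n2}
m0 ∈ B0, n0 ∈ B0 → same block
Bisimilar ⇒ trace-equivalent.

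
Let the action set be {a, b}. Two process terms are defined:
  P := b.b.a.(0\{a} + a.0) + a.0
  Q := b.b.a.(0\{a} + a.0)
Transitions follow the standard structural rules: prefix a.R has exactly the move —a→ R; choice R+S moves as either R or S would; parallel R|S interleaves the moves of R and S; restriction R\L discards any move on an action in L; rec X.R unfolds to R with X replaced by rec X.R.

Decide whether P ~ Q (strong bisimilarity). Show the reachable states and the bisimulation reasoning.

P ≁ Q

P's transition system — 5 states:
  u0 = b.b.a.(0\{a} + a.0) + a.0 :: =a=> u1, =b=> u2
  u1 = 0 :: ∅
  u2 = b.a.(0\{a} + a.0) :: =b=> u3
  u3 = a.(0\{a} + a.0) :: =a=> u4
  u4 = 0\{a} + a.0 :: =a=> u1
Q's transition system — 5 states:
  v0 = b.b.a.(0\{a} + a.0) :: =b=> v1
  v1 = b.a.(0\{a} + a.0) :: =b=> v2
  v2 = a.(0\{a} + a.0) :: =a=> v3
  v3 = 0\{a} + a.0 :: =a=> v4
  v4 = 0 :: ∅
Bisimilarity quotient blocks:
  B0 = {u0}
  B1 = {u1, v4}
  B2 = {u2, v1}
  B3 = {u3, v2}
  B4 = {u4, v3}
  B5 = {v0}
u0 ∈ B0, v0 ∈ B5 → different blocks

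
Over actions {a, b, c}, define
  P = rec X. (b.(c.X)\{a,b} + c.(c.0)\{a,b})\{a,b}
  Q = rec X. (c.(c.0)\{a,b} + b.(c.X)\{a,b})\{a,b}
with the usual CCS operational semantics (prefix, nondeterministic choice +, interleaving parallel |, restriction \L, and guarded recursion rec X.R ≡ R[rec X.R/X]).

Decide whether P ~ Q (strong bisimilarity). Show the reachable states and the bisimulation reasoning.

YES

Reachable graph of P (3 states):
  m0 = rec X. (b.(c.X)\{a,b} + c.(c.0)\{a,b})\{a,b} → -c-> m1
  m1 = (c.0)\{a,b}\{a,b} → -c-> m2
  m2 = 0\{a,b}\{a,b} → stopped
Reachable graph of Q (3 states):
  n0 = rec X. (c.(c.0)\{a,b} + b.(c.X)\{a,b})\{a,b} → -c-> n1
  n1 = (c.0)\{a,b}\{a,b} → -c-> n2
  n2 = 0\{a,b}\{a,b} → stopped
Coarsest stable partition (strong bisimilarity classes):
  B0 = {m0, n0}
  B1 = {m1, n1}
  B2 = {m2, n2}
m0 ∈ B0, n0 ∈ B0 → same block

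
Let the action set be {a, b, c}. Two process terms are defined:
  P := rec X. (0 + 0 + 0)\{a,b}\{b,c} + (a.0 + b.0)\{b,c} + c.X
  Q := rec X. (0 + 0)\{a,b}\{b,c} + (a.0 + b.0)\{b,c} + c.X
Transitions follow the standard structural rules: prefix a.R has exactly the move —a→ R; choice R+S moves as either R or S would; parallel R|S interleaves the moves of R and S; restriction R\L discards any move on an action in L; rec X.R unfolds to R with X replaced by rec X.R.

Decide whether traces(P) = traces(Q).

LTS(P): 2 reachable states
  p0 = rec X. (0 + 0 + 0)\{a,b}\{b,c} + (a.0 + b.0)\{b,c} + c.X → —a→ p1, —c→ p0
  p1 = 0\{b,c} → ·
LTS(Q): 2 reachable states
  q0 = rec X. (0 + 0)\{a,b}\{b,c} + (a.0 + b.0)\{b,c} + c.X → —a→ q1, —c→ q0
  q1 = 0\{b,c} → ·
Coarsest stable partition (strong bisimilarity classes):
  B0 = {p0, q0}
  B1 = {p1, q1}
p0 ∈ B0, q0 ∈ B0 → same block
Bisimilar ⇒ trace-equivalent.

YES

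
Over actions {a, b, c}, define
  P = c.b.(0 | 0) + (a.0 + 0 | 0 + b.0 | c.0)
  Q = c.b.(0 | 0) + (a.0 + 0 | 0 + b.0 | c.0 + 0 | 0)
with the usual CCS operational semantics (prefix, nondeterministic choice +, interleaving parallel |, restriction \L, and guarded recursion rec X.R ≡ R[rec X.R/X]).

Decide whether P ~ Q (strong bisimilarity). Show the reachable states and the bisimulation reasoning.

P ~ Q

LTS(P): 6 reachable states
  p0 = c.b.(0 | 0) + (a.0 + 0 | 0 + b.0 | c.0) :: =a=> p1, =b=> p2, =c=> p3, =c=> p4
  p1 = 0 :: stopped
  p2 = 0 | c.0 :: =c=> p5
  p3 = b.(0 | 0) :: =b=> p5
  p4 = b.0 | 0 :: =b=> p5
  p5 = 0 | 0 :: stopped
LTS(Q): 6 reachable states
  q0 = c.b.(0 | 0) + (a.0 + 0 | 0 + b.0 | c.0 + 0 | 0) :: =a=> q1, =b=> q2, =c=> q3, =c=> q4
  q1 = 0 :: stopped
  q2 = 0 | c.0 :: =c=> q5
  q3 = b.(0 | 0) :: =b=> q5
  q4 = b.0 | 0 :: =b=> q5
  q5 = 0 | 0 :: stopped
Partition-refinement fixed point:
  B0 = {p0, q0}
  B1 = {p1, p5, q1, q5}
  B2 = {p3, p4, q3, q4}
  B3 = {p2, q2}
p0 ∈ B0, q0 ∈ B0 → same block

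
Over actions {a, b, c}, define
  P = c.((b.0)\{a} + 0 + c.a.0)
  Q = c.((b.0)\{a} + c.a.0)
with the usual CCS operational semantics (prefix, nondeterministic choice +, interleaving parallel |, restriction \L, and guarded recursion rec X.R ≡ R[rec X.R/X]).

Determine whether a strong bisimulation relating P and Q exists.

P ~ Q

LTS(P): 5 reachable states
  p0 = c.((b.0)\{a} + 0 + c.a.0) → --c--▸ p1
  p1 = (b.0)\{a} + 0 + c.a.0 → --b--▸ p2, --c--▸ p3
  p2 = 0\{a} → ·
  p3 = a.0 → --a--▸ p4
  p4 = 0 → ·
LTS(Q): 5 reachable states
  q0 = c.((b.0)\{a} + c.a.0) → --c--▸ q1
  q1 = (b.0)\{a} + c.a.0 → --b--▸ q2, --c--▸ q3
  q2 = 0\{a} → ·
  q3 = a.0 → --a--▸ q4
  q4 = 0 → ·
Coarsest stable partition (strong bisimilarity classes):
  B0 = {p0, q0}
  B1 = {p1, q1}
  B2 = {p2, p4, q2, q4}
  B3 = {p3, q3}
p0 ∈ B0, q0 ∈ B0 → same block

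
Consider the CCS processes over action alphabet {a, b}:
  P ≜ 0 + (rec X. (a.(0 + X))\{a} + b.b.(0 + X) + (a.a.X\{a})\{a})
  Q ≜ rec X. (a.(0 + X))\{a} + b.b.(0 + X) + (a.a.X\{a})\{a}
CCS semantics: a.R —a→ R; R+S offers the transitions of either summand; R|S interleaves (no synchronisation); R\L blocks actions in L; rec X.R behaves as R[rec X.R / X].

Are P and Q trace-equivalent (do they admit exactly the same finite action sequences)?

P's transition system — 2 states:
  s0 = 0 + (rec X. (a.(0 + X))\{a} + b.b.(0 + X) + (a.a.X\{a})\{a}) :: =b=> s1
  s1 = b.(0 + (rec X. (a.(0 + X))\{a} + b.b.(0 + X) + (a.a.X\{a})\{a})) :: =b=> s0
Q's transition system — 3 states:
  t0 = rec X. (a.(0 + X))\{a} + b.b.(0 + X) + (a.a.X\{a})\{a} :: =b=> t1
  t1 = b.(0 + (rec X. (a.(0 + X))\{a} + b.b.(0 + X) + (a.a.X\{a})\{a})) :: =b=> t2
  t2 = 0 + (rec X. (a.(0 + X))\{a} + b.b.(0 + X) + (a.a.X\{a})\{a}) :: =b=> t1
Partition-refinement fixed point:
  B0 = {s0, s1, t0, t1, t2}
s0 ∈ B0, t0 ∈ B0 → same block
Bisimilar ⇒ trace-equivalent.

traces(P) = traces(Q)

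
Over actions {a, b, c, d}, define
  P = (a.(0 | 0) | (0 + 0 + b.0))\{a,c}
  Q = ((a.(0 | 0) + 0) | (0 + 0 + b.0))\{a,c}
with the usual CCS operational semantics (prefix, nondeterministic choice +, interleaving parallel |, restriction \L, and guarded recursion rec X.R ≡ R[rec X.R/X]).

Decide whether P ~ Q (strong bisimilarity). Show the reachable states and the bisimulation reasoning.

P's transition system — 2 states:
  s0 = (a.(0 | 0) | (0 + 0 + b.0))\{a,c} has moves ··b··> s1
  s1 = (a.(0 | 0) | 0)\{a,c} has moves stopped
Q's transition system — 2 states:
  t0 = ((a.(0 | 0) + 0) | (0 + 0 + b.0))\{a,c} has moves ··b··> t1
  t1 = ((a.(0 | 0) + 0) | 0)\{a,c} has moves stopped
Partition-refinement fixed point:
  B0 = {s0, t0}
  B1 = {s1, t1}
s0 ∈ B0, t0 ∈ B0 → same block

P ~ Q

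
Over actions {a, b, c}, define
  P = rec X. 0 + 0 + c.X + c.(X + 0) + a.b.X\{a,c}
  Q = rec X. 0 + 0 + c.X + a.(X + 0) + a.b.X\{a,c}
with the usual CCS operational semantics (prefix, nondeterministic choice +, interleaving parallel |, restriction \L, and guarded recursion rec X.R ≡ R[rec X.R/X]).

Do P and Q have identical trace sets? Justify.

P's transition system — 4 states:
  m0 = rec X. 0 + 0 + c.X + c.(X + 0) + a.b.X\{a,c} ⊢ --a--▸ m1, --c--▸ m0, --c--▸ m2
  m1 = b.(rec X. 0 + 0 + c.X + c.(X + 0) + a.b.X\{a,c})\{a,c} ⊢ --b--▸ m3
  m2 = (rec X. 0 + 0 + c.X + c.(X + 0) + a.b.X\{a,c}) + 0 ⊢ --a--▸ m1, --c--▸ m0, --c--▸ m2
  m3 = (rec X. 0 + 0 + c.X + c.(X + 0) + a.b.X\{a,c})\{a,c} ⊢ ·
Q's transition system — 4 states:
  n0 = rec X. 0 + 0 + c.X + a.(X + 0) + a.b.X\{a,c} ⊢ --a--▸ n1, --a--▸ n2, --c--▸ n0
  n1 = (rec X. 0 + 0 + c.X + a.(X + 0) + a.b.X\{a,c}) + 0 ⊢ --a--▸ n1, --a--▸ n2, --c--▸ n0
  n2 = b.(rec X. 0 + 0 + c.X + a.(X + 0) + a.b.X\{a,c})\{a,c} ⊢ --b--▸ n3
  n3 = (rec X. 0 + 0 + c.X + a.(X + 0) + a.b.X\{a,c})\{a,c} ⊢ ·
Trace ⟨aa⟩ through Q, begin at {n0}:
  after a @ step 1: {n1, n2}
  after a @ step 2: {n1, n2}
  ✓ Q
Trace ⟨aa⟩ through P, begin at {m0}:
  after a @ step 1: {m1}
  after a @ step 2: ∅  — P cannot continue

trace-distinct — witness ⟨aa⟩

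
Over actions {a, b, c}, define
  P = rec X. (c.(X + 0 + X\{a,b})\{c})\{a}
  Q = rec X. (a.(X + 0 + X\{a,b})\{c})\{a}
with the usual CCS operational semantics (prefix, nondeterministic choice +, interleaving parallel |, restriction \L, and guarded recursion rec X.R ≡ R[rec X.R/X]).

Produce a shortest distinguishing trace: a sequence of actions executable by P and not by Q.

c

Reachable graph of P (2 states):
  u0 = rec X. (c.(X + 0 + X\{a,b})\{c})\{a} | -c-> u1
  u1 = ((rec X. (c.(X + 0 + X\{a,b})\{c})\{a}) + 0 + (rec X. (c.(X + 0 + X\{a,b})\{c})\{a})\{a,b})\{c}\{a} | ·
Reachable graph of Q (1 states):
  v0 = rec X. (a.(X + 0 + X\{a,b})\{c})\{a} | ·
Executing c from P (initial set {u0}):
  [1] c ⇒ {u1}
  ✓ P
Executing c from Q (initial set {v0}):
  [1] c ⇒ ∅ (Q stuck)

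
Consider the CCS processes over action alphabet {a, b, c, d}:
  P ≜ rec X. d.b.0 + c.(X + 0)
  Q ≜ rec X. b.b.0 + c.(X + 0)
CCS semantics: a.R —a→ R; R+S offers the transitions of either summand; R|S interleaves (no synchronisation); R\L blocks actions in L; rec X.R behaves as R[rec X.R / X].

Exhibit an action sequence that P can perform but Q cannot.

d

Reachable graph of P (4 states):
  p0 = rec X. d.b.0 + c.(X + 0) → =c=> p1, =d=> p2
  p1 = (rec X. d.b.0 + c.(X + 0)) + 0 → =c=> p1, =d=> p2
  p2 = b.0 → =b=> p3
  p3 = 0 → deadlocked
Reachable graph of Q (4 states):
  q0 = rec X. b.b.0 + c.(X + 0) → =b=> q1, =c=> q2
  q1 = b.0 → =b=> q3
  q2 = (rec X. b.b.0 + c.(X + 0)) + 0 → =b=> q1, =c=> q2
  q3 = 0 → deadlocked
Trace ⟨d⟩ through P, begin at {p0}:
  [1] d ⇒ {p2}
  P completes σ.
Trace ⟨d⟩ through Q, begin at {q0}:
  [1] d ⇒ no successor for Q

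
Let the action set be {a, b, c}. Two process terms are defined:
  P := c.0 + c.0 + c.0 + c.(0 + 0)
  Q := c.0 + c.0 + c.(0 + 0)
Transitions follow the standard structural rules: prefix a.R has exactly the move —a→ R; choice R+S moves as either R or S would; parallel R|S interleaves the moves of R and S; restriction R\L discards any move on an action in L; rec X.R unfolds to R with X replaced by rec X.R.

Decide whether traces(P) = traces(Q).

LTS(P): 3 reachable states
  p0 = c.0 + c.0 + c.0 + c.(0 + 0) → --c--▸ p1, --c--▸ p2
  p1 = 0 → stopped
  p2 = 0 + 0 → stopped
LTS(Q): 3 reachable states
  q0 = c.0 + c.0 + c.(0 + 0) → --c--▸ q1, --c--▸ q2
  q1 = 0 → stopped
  q2 = 0 + 0 → stopped
Coarsest stable partition (strong bisimilarity classes):
  B0 = {p0, q0}
  B1 = {p1, p2, q1, q2}
p0 ∈ B0, q0 ∈ B0 → same block
Bisimilar ⇒ trace-equivalent.

YES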